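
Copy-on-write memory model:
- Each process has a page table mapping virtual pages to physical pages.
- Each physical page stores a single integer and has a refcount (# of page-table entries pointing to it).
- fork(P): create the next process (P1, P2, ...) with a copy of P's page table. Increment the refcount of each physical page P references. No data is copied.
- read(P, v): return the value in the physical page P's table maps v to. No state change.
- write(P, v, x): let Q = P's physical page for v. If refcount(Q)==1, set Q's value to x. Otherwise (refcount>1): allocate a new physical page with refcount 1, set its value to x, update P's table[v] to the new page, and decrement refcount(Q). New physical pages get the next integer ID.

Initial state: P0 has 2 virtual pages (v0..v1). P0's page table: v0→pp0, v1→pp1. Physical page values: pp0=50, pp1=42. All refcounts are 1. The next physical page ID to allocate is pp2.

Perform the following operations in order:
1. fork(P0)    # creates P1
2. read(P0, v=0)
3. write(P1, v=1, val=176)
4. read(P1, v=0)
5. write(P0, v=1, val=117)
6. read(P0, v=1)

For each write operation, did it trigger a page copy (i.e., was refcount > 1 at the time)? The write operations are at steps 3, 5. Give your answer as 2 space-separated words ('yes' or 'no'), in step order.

Op 1: fork(P0) -> P1. 2 ppages; refcounts: pp0:2 pp1:2
Op 2: read(P0, v0) -> 50. No state change.
Op 3: write(P1, v1, 176). refcount(pp1)=2>1 -> COPY to pp2. 3 ppages; refcounts: pp0:2 pp1:1 pp2:1
Op 4: read(P1, v0) -> 50. No state change.
Op 5: write(P0, v1, 117). refcount(pp1)=1 -> write in place. 3 ppages; refcounts: pp0:2 pp1:1 pp2:1
Op 6: read(P0, v1) -> 117. No state change.

yes no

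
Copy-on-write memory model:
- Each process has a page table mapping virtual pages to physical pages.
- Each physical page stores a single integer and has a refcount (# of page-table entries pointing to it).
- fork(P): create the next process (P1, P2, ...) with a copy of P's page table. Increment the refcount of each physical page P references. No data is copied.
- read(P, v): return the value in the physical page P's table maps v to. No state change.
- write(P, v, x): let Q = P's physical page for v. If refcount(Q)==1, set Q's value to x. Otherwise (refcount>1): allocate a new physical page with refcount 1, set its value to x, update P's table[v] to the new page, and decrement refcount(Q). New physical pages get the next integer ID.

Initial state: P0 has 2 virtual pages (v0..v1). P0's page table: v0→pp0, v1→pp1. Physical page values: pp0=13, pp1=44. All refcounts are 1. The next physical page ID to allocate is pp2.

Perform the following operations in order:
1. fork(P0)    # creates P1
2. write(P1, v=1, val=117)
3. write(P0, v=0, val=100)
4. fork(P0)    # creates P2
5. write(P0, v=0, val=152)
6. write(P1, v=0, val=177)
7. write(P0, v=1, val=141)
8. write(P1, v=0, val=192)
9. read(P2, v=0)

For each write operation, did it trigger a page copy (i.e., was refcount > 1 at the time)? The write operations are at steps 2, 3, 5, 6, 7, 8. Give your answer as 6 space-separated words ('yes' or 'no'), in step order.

Op 1: fork(P0) -> P1. 2 ppages; refcounts: pp0:2 pp1:2
Op 2: write(P1, v1, 117). refcount(pp1)=2>1 -> COPY to pp2. 3 ppages; refcounts: pp0:2 pp1:1 pp2:1
Op 3: write(P0, v0, 100). refcount(pp0)=2>1 -> COPY to pp3. 4 ppages; refcounts: pp0:1 pp1:1 pp2:1 pp3:1
Op 4: fork(P0) -> P2. 4 ppages; refcounts: pp0:1 pp1:2 pp2:1 pp3:2
Op 5: write(P0, v0, 152). refcount(pp3)=2>1 -> COPY to pp4. 5 ppages; refcounts: pp0:1 pp1:2 pp2:1 pp3:1 pp4:1
Op 6: write(P1, v0, 177). refcount(pp0)=1 -> write in place. 5 ppages; refcounts: pp0:1 pp1:2 pp2:1 pp3:1 pp4:1
Op 7: write(P0, v1, 141). refcount(pp1)=2>1 -> COPY to pp5. 6 ppages; refcounts: pp0:1 pp1:1 pp2:1 pp3:1 pp4:1 pp5:1
Op 8: write(P1, v0, 192). refcount(pp0)=1 -> write in place. 6 ppages; refcounts: pp0:1 pp1:1 pp2:1 pp3:1 pp4:1 pp5:1
Op 9: read(P2, v0) -> 100. No state change.

yes yes yes no yes no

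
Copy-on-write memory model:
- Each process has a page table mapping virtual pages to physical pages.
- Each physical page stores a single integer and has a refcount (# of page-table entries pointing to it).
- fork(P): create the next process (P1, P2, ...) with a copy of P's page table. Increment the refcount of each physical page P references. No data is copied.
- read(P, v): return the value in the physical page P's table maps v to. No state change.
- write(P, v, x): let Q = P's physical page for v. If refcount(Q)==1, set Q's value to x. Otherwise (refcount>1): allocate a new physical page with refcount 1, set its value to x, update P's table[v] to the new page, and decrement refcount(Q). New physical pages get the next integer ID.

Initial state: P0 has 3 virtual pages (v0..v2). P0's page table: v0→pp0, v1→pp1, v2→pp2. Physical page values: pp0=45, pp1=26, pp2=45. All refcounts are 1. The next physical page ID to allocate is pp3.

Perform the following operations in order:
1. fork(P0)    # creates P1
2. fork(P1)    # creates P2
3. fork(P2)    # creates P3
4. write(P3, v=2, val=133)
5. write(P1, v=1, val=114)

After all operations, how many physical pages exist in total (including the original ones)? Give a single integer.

Answer: 5

Derivation:
Op 1: fork(P0) -> P1. 3 ppages; refcounts: pp0:2 pp1:2 pp2:2
Op 2: fork(P1) -> P2. 3 ppages; refcounts: pp0:3 pp1:3 pp2:3
Op 3: fork(P2) -> P3. 3 ppages; refcounts: pp0:4 pp1:4 pp2:4
Op 4: write(P3, v2, 133). refcount(pp2)=4>1 -> COPY to pp3. 4 ppages; refcounts: pp0:4 pp1:4 pp2:3 pp3:1
Op 5: write(P1, v1, 114). refcount(pp1)=4>1 -> COPY to pp4. 5 ppages; refcounts: pp0:4 pp1:3 pp2:3 pp3:1 pp4:1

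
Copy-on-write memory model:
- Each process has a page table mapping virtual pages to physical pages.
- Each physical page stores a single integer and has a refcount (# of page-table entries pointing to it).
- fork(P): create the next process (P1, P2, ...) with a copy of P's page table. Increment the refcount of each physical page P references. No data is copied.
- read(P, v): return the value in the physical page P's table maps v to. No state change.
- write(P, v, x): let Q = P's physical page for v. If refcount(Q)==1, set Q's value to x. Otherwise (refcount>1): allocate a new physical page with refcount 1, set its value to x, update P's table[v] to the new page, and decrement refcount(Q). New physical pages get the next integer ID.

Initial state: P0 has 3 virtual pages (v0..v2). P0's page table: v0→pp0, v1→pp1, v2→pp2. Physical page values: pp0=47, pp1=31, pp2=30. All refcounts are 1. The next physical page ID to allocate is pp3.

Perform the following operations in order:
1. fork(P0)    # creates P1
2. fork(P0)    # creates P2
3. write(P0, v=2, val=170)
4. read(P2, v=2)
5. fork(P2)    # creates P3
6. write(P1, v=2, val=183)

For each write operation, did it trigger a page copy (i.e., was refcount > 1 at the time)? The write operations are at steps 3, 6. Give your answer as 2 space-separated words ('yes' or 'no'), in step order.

Op 1: fork(P0) -> P1. 3 ppages; refcounts: pp0:2 pp1:2 pp2:2
Op 2: fork(P0) -> P2. 3 ppages; refcounts: pp0:3 pp1:3 pp2:3
Op 3: write(P0, v2, 170). refcount(pp2)=3>1 -> COPY to pp3. 4 ppages; refcounts: pp0:3 pp1:3 pp2:2 pp3:1
Op 4: read(P2, v2) -> 30. No state change.
Op 5: fork(P2) -> P3. 4 ppages; refcounts: pp0:4 pp1:4 pp2:3 pp3:1
Op 6: write(P1, v2, 183). refcount(pp2)=3>1 -> COPY to pp4. 5 ppages; refcounts: pp0:4 pp1:4 pp2:2 pp3:1 pp4:1

yes yes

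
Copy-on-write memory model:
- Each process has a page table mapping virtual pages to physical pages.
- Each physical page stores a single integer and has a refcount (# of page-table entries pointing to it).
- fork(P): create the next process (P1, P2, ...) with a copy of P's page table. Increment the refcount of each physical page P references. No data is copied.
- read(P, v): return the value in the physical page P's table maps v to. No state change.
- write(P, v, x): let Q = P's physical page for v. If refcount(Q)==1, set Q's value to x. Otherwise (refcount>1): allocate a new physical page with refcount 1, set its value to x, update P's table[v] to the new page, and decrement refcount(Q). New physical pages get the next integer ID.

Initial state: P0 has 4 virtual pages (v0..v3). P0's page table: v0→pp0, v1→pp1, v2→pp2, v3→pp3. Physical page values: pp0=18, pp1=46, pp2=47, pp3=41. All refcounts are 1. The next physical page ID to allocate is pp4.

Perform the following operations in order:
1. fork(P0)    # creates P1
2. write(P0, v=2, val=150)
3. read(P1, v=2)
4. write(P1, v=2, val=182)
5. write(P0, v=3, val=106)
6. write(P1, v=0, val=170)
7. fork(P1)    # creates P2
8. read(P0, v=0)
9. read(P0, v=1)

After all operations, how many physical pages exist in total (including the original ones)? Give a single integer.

Answer: 7

Derivation:
Op 1: fork(P0) -> P1. 4 ppages; refcounts: pp0:2 pp1:2 pp2:2 pp3:2
Op 2: write(P0, v2, 150). refcount(pp2)=2>1 -> COPY to pp4. 5 ppages; refcounts: pp0:2 pp1:2 pp2:1 pp3:2 pp4:1
Op 3: read(P1, v2) -> 47. No state change.
Op 4: write(P1, v2, 182). refcount(pp2)=1 -> write in place. 5 ppages; refcounts: pp0:2 pp1:2 pp2:1 pp3:2 pp4:1
Op 5: write(P0, v3, 106). refcount(pp3)=2>1 -> COPY to pp5. 6 ppages; refcounts: pp0:2 pp1:2 pp2:1 pp3:1 pp4:1 pp5:1
Op 6: write(P1, v0, 170). refcount(pp0)=2>1 -> COPY to pp6. 7 ppages; refcounts: pp0:1 pp1:2 pp2:1 pp3:1 pp4:1 pp5:1 pp6:1
Op 7: fork(P1) -> P2. 7 ppages; refcounts: pp0:1 pp1:3 pp2:2 pp3:2 pp4:1 pp5:1 pp6:2
Op 8: read(P0, v0) -> 18. No state change.
Op 9: read(P0, v1) -> 46. No state change.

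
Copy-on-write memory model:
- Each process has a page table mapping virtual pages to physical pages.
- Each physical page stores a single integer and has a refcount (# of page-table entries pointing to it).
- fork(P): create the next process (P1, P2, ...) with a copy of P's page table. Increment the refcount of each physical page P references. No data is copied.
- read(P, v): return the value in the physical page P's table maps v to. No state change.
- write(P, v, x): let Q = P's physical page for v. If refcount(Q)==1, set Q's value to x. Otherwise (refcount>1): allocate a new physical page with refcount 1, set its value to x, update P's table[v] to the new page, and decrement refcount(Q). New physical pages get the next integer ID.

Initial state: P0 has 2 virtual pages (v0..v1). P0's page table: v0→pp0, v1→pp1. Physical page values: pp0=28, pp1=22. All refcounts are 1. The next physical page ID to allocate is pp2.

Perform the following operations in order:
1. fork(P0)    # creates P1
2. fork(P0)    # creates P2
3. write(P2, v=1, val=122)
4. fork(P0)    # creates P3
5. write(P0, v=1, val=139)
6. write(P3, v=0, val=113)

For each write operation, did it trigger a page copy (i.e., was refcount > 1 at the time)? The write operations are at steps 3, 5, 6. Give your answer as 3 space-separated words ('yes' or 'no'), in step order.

Op 1: fork(P0) -> P1. 2 ppages; refcounts: pp0:2 pp1:2
Op 2: fork(P0) -> P2. 2 ppages; refcounts: pp0:3 pp1:3
Op 3: write(P2, v1, 122). refcount(pp1)=3>1 -> COPY to pp2. 3 ppages; refcounts: pp0:3 pp1:2 pp2:1
Op 4: fork(P0) -> P3. 3 ppages; refcounts: pp0:4 pp1:3 pp2:1
Op 5: write(P0, v1, 139). refcount(pp1)=3>1 -> COPY to pp3. 4 ppages; refcounts: pp0:4 pp1:2 pp2:1 pp3:1
Op 6: write(P3, v0, 113). refcount(pp0)=4>1 -> COPY to pp4. 5 ppages; refcounts: pp0:3 pp1:2 pp2:1 pp3:1 pp4:1

yes yes yes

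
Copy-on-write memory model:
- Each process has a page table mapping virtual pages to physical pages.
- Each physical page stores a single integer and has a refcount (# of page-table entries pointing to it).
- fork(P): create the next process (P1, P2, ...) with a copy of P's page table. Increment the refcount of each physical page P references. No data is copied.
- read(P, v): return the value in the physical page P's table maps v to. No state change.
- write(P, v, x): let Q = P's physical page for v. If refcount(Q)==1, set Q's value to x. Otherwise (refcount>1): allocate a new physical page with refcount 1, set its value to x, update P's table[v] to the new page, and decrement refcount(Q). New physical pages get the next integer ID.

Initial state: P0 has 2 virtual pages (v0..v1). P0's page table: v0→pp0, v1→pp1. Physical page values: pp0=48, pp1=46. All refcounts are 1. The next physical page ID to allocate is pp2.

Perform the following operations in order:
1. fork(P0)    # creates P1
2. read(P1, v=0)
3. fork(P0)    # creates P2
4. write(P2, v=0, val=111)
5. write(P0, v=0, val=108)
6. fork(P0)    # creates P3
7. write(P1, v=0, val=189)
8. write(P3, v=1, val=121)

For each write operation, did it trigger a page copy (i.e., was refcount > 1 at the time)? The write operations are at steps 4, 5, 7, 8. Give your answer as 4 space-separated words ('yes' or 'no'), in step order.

Op 1: fork(P0) -> P1. 2 ppages; refcounts: pp0:2 pp1:2
Op 2: read(P1, v0) -> 48. No state change.
Op 3: fork(P0) -> P2. 2 ppages; refcounts: pp0:3 pp1:3
Op 4: write(P2, v0, 111). refcount(pp0)=3>1 -> COPY to pp2. 3 ppages; refcounts: pp0:2 pp1:3 pp2:1
Op 5: write(P0, v0, 108). refcount(pp0)=2>1 -> COPY to pp3. 4 ppages; refcounts: pp0:1 pp1:3 pp2:1 pp3:1
Op 6: fork(P0) -> P3. 4 ppages; refcounts: pp0:1 pp1:4 pp2:1 pp3:2
Op 7: write(P1, v0, 189). refcount(pp0)=1 -> write in place. 4 ppages; refcounts: pp0:1 pp1:4 pp2:1 pp3:2
Op 8: write(P3, v1, 121). refcount(pp1)=4>1 -> COPY to pp4. 5 ppages; refcounts: pp0:1 pp1:3 pp2:1 pp3:2 pp4:1

yes yes no yes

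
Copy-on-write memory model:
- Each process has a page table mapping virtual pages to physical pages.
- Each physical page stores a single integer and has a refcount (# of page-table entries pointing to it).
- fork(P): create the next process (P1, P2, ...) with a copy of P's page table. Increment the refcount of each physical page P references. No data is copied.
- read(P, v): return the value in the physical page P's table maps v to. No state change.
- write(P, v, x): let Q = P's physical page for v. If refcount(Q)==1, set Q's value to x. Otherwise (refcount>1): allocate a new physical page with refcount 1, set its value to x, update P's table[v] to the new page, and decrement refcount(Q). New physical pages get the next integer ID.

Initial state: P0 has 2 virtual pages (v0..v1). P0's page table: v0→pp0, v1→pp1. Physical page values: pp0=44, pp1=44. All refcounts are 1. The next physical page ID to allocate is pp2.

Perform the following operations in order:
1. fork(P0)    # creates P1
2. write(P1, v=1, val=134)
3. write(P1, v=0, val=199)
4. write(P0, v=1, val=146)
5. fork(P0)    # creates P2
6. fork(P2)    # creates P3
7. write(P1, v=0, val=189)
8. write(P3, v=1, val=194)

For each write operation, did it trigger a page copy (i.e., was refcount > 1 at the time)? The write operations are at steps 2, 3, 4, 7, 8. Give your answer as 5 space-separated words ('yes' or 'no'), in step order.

Op 1: fork(P0) -> P1. 2 ppages; refcounts: pp0:2 pp1:2
Op 2: write(P1, v1, 134). refcount(pp1)=2>1 -> COPY to pp2. 3 ppages; refcounts: pp0:2 pp1:1 pp2:1
Op 3: write(P1, v0, 199). refcount(pp0)=2>1 -> COPY to pp3. 4 ppages; refcounts: pp0:1 pp1:1 pp2:1 pp3:1
Op 4: write(P0, v1, 146). refcount(pp1)=1 -> write in place. 4 ppages; refcounts: pp0:1 pp1:1 pp2:1 pp3:1
Op 5: fork(P0) -> P2. 4 ppages; refcounts: pp0:2 pp1:2 pp2:1 pp3:1
Op 6: fork(P2) -> P3. 4 ppages; refcounts: pp0:3 pp1:3 pp2:1 pp3:1
Op 7: write(P1, v0, 189). refcount(pp3)=1 -> write in place. 4 ppages; refcounts: pp0:3 pp1:3 pp2:1 pp3:1
Op 8: write(P3, v1, 194). refcount(pp1)=3>1 -> COPY to pp4. 5 ppages; refcounts: pp0:3 pp1:2 pp2:1 pp3:1 pp4:1

yes yes no no yes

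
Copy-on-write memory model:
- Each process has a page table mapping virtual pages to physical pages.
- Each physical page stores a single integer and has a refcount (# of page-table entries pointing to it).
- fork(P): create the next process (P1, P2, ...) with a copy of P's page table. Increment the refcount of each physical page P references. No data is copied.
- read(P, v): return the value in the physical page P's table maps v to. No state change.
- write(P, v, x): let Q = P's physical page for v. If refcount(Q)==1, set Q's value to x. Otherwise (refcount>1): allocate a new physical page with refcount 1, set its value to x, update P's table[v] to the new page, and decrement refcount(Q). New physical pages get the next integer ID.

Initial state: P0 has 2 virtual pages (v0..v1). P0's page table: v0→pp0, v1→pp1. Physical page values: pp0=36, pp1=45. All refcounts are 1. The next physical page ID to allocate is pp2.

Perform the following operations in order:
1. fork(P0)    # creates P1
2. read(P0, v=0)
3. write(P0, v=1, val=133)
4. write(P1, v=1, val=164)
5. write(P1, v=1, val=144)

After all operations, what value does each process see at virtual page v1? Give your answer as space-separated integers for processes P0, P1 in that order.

Answer: 133 144

Derivation:
Op 1: fork(P0) -> P1. 2 ppages; refcounts: pp0:2 pp1:2
Op 2: read(P0, v0) -> 36. No state change.
Op 3: write(P0, v1, 133). refcount(pp1)=2>1 -> COPY to pp2. 3 ppages; refcounts: pp0:2 pp1:1 pp2:1
Op 4: write(P1, v1, 164). refcount(pp1)=1 -> write in place. 3 ppages; refcounts: pp0:2 pp1:1 pp2:1
Op 5: write(P1, v1, 144). refcount(pp1)=1 -> write in place. 3 ppages; refcounts: pp0:2 pp1:1 pp2:1
P0: v1 -> pp2 = 133
P1: v1 -> pp1 = 144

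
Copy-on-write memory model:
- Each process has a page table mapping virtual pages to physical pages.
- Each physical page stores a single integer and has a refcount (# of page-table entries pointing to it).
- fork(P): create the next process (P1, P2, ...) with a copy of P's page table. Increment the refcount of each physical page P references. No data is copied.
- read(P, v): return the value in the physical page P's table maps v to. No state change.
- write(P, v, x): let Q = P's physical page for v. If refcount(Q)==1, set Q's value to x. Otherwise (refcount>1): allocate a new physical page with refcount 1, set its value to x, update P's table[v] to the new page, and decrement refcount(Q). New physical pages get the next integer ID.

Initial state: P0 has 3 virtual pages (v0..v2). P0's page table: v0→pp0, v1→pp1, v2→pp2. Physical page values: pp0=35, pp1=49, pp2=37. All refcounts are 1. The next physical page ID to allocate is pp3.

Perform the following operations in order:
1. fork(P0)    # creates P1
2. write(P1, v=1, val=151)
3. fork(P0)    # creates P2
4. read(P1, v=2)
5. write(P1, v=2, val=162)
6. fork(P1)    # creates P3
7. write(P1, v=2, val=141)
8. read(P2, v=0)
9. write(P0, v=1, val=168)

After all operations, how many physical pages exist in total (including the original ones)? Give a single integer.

Answer: 7

Derivation:
Op 1: fork(P0) -> P1. 3 ppages; refcounts: pp0:2 pp1:2 pp2:2
Op 2: write(P1, v1, 151). refcount(pp1)=2>1 -> COPY to pp3. 4 ppages; refcounts: pp0:2 pp1:1 pp2:2 pp3:1
Op 3: fork(P0) -> P2. 4 ppages; refcounts: pp0:3 pp1:2 pp2:3 pp3:1
Op 4: read(P1, v2) -> 37. No state change.
Op 5: write(P1, v2, 162). refcount(pp2)=3>1 -> COPY to pp4. 5 ppages; refcounts: pp0:3 pp1:2 pp2:2 pp3:1 pp4:1
Op 6: fork(P1) -> P3. 5 ppages; refcounts: pp0:4 pp1:2 pp2:2 pp3:2 pp4:2
Op 7: write(P1, v2, 141). refcount(pp4)=2>1 -> COPY to pp5. 6 ppages; refcounts: pp0:4 pp1:2 pp2:2 pp3:2 pp4:1 pp5:1
Op 8: read(P2, v0) -> 35. No state change.
Op 9: write(P0, v1, 168). refcount(pp1)=2>1 -> COPY to pp6. 7 ppages; refcounts: pp0:4 pp1:1 pp2:2 pp3:2 pp4:1 pp5:1 pp6:1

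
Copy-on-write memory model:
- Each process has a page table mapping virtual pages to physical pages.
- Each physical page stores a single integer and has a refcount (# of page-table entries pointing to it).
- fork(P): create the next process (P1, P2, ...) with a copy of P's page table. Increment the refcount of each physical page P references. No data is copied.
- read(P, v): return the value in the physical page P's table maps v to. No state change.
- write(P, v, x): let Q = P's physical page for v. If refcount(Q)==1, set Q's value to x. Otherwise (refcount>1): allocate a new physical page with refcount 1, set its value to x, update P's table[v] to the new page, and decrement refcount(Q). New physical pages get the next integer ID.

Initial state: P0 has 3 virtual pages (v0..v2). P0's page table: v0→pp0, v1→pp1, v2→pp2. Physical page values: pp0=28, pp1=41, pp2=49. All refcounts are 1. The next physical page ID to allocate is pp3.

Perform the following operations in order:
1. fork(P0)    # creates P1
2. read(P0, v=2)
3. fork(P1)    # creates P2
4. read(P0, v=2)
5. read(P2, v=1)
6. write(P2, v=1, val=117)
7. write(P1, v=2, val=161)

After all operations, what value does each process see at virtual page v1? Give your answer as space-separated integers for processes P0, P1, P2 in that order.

Op 1: fork(P0) -> P1. 3 ppages; refcounts: pp0:2 pp1:2 pp2:2
Op 2: read(P0, v2) -> 49. No state change.
Op 3: fork(P1) -> P2. 3 ppages; refcounts: pp0:3 pp1:3 pp2:3
Op 4: read(P0, v2) -> 49. No state change.
Op 5: read(P2, v1) -> 41. No state change.
Op 6: write(P2, v1, 117). refcount(pp1)=3>1 -> COPY to pp3. 4 ppages; refcounts: pp0:3 pp1:2 pp2:3 pp3:1
Op 7: write(P1, v2, 161). refcount(pp2)=3>1 -> COPY to pp4. 5 ppages; refcounts: pp0:3 pp1:2 pp2:2 pp3:1 pp4:1
P0: v1 -> pp1 = 41
P1: v1 -> pp1 = 41
P2: v1 -> pp3 = 117

Answer: 41 41 117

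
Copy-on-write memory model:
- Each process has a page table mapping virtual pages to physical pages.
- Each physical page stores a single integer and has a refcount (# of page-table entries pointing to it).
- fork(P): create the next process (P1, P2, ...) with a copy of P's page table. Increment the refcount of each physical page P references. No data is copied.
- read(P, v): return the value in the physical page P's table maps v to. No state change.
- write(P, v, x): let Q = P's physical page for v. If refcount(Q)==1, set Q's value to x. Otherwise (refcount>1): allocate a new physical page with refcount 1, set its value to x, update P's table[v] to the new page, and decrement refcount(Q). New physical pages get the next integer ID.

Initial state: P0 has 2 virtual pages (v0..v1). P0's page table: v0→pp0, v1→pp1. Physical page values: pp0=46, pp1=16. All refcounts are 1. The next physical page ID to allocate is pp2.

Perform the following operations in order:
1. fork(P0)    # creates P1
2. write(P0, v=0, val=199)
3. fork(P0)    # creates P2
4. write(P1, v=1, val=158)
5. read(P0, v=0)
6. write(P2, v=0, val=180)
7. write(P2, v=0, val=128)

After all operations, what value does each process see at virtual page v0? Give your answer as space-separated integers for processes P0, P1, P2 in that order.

Op 1: fork(P0) -> P1. 2 ppages; refcounts: pp0:2 pp1:2
Op 2: write(P0, v0, 199). refcount(pp0)=2>1 -> COPY to pp2. 3 ppages; refcounts: pp0:1 pp1:2 pp2:1
Op 3: fork(P0) -> P2. 3 ppages; refcounts: pp0:1 pp1:3 pp2:2
Op 4: write(P1, v1, 158). refcount(pp1)=3>1 -> COPY to pp3. 4 ppages; refcounts: pp0:1 pp1:2 pp2:2 pp3:1
Op 5: read(P0, v0) -> 199. No state change.
Op 6: write(P2, v0, 180). refcount(pp2)=2>1 -> COPY to pp4. 5 ppages; refcounts: pp0:1 pp1:2 pp2:1 pp3:1 pp4:1
Op 7: write(P2, v0, 128). refcount(pp4)=1 -> write in place. 5 ppages; refcounts: pp0:1 pp1:2 pp2:1 pp3:1 pp4:1
P0: v0 -> pp2 = 199
P1: v0 -> pp0 = 46
P2: v0 -> pp4 = 128

Answer: 199 46 128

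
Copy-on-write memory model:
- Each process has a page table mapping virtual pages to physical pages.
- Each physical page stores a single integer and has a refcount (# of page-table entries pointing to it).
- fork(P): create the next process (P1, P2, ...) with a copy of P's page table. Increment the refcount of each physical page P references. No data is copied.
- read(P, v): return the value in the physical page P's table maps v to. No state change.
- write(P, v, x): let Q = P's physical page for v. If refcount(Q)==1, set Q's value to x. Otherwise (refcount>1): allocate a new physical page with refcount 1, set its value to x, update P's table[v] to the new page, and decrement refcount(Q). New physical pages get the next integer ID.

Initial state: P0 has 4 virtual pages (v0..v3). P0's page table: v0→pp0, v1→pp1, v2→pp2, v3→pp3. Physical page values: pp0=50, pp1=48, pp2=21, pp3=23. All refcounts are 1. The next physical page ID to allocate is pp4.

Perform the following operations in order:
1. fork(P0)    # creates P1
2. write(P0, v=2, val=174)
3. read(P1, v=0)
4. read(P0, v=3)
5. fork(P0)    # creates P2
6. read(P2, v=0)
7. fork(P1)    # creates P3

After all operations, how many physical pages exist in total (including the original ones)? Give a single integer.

Answer: 5

Derivation:
Op 1: fork(P0) -> P1. 4 ppages; refcounts: pp0:2 pp1:2 pp2:2 pp3:2
Op 2: write(P0, v2, 174). refcount(pp2)=2>1 -> COPY to pp4. 5 ppages; refcounts: pp0:2 pp1:2 pp2:1 pp3:2 pp4:1
Op 3: read(P1, v0) -> 50. No state change.
Op 4: read(P0, v3) -> 23. No state change.
Op 5: fork(P0) -> P2. 5 ppages; refcounts: pp0:3 pp1:3 pp2:1 pp3:3 pp4:2
Op 6: read(P2, v0) -> 50. No state change.
Op 7: fork(P1) -> P3. 5 ppages; refcounts: pp0:4 pp1:4 pp2:2 pp3:4 pp4:2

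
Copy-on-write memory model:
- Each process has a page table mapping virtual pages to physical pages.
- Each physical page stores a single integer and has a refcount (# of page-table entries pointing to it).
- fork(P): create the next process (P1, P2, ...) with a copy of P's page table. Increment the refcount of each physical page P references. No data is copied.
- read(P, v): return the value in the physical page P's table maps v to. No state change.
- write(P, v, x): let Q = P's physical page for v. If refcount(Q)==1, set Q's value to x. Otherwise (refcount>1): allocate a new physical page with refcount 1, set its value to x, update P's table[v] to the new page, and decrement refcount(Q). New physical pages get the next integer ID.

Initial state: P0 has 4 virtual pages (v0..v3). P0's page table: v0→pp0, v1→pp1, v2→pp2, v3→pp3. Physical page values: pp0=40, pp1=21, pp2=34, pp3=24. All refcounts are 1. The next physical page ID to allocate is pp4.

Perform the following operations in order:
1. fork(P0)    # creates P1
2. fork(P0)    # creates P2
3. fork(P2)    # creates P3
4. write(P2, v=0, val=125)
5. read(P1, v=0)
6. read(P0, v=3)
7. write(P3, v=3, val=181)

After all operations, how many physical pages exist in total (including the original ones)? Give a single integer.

Op 1: fork(P0) -> P1. 4 ppages; refcounts: pp0:2 pp1:2 pp2:2 pp3:2
Op 2: fork(P0) -> P2. 4 ppages; refcounts: pp0:3 pp1:3 pp2:3 pp3:3
Op 3: fork(P2) -> P3. 4 ppages; refcounts: pp0:4 pp1:4 pp2:4 pp3:4
Op 4: write(P2, v0, 125). refcount(pp0)=4>1 -> COPY to pp4. 5 ppages; refcounts: pp0:3 pp1:4 pp2:4 pp3:4 pp4:1
Op 5: read(P1, v0) -> 40. No state change.
Op 6: read(P0, v3) -> 24. No state change.
Op 7: write(P3, v3, 181). refcount(pp3)=4>1 -> COPY to pp5. 6 ppages; refcounts: pp0:3 pp1:4 pp2:4 pp3:3 pp4:1 pp5:1

Answer: 6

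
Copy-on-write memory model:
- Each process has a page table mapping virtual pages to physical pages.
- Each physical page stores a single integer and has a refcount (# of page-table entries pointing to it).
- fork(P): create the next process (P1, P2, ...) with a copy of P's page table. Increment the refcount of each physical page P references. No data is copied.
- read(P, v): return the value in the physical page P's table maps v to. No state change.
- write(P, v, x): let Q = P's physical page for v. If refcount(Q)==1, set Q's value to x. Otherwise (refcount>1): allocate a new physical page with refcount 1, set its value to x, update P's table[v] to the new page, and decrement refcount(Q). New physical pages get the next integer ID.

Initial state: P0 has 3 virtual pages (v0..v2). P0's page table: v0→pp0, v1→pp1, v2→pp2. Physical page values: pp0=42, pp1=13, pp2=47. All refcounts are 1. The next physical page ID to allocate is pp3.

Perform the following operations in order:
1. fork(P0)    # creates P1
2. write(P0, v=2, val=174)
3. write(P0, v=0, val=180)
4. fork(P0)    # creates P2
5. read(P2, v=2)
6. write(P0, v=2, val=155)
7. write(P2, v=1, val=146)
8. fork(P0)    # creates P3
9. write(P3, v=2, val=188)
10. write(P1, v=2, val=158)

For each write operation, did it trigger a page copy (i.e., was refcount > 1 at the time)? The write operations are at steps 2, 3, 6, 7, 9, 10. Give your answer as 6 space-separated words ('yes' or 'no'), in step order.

Op 1: fork(P0) -> P1. 3 ppages; refcounts: pp0:2 pp1:2 pp2:2
Op 2: write(P0, v2, 174). refcount(pp2)=2>1 -> COPY to pp3. 4 ppages; refcounts: pp0:2 pp1:2 pp2:1 pp3:1
Op 3: write(P0, v0, 180). refcount(pp0)=2>1 -> COPY to pp4. 5 ppages; refcounts: pp0:1 pp1:2 pp2:1 pp3:1 pp4:1
Op 4: fork(P0) -> P2. 5 ppages; refcounts: pp0:1 pp1:3 pp2:1 pp3:2 pp4:2
Op 5: read(P2, v2) -> 174. No state change.
Op 6: write(P0, v2, 155). refcount(pp3)=2>1 -> COPY to pp5. 6 ppages; refcounts: pp0:1 pp1:3 pp2:1 pp3:1 pp4:2 pp5:1
Op 7: write(P2, v1, 146). refcount(pp1)=3>1 -> COPY to pp6. 7 ppages; refcounts: pp0:1 pp1:2 pp2:1 pp3:1 pp4:2 pp5:1 pp6:1
Op 8: fork(P0) -> P3. 7 ppages; refcounts: pp0:1 pp1:3 pp2:1 pp3:1 pp4:3 pp5:2 pp6:1
Op 9: write(P3, v2, 188). refcount(pp5)=2>1 -> COPY to pp7. 8 ppages; refcounts: pp0:1 pp1:3 pp2:1 pp3:1 pp4:3 pp5:1 pp6:1 pp7:1
Op 10: write(P1, v2, 158). refcount(pp2)=1 -> write in place. 8 ppages; refcounts: pp0:1 pp1:3 pp2:1 pp3:1 pp4:3 pp5:1 pp6:1 pp7:1

yes yes yes yes yes no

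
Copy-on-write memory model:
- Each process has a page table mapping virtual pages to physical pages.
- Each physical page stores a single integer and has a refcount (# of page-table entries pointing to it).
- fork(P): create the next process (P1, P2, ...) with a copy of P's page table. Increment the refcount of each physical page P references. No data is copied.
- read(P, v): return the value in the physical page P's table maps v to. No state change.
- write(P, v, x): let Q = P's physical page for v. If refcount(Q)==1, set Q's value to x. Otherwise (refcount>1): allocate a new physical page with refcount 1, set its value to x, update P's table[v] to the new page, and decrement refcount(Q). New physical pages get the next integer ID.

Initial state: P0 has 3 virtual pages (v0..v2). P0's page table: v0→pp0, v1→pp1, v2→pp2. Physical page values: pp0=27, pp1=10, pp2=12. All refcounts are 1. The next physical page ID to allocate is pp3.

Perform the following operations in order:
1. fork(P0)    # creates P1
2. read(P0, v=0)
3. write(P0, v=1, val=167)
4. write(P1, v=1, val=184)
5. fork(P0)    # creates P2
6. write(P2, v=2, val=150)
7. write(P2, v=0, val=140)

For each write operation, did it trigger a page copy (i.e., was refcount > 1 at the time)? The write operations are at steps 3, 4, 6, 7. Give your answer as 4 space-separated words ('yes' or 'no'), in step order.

Op 1: fork(P0) -> P1. 3 ppages; refcounts: pp0:2 pp1:2 pp2:2
Op 2: read(P0, v0) -> 27. No state change.
Op 3: write(P0, v1, 167). refcount(pp1)=2>1 -> COPY to pp3. 4 ppages; refcounts: pp0:2 pp1:1 pp2:2 pp3:1
Op 4: write(P1, v1, 184). refcount(pp1)=1 -> write in place. 4 ppages; refcounts: pp0:2 pp1:1 pp2:2 pp3:1
Op 5: fork(P0) -> P2. 4 ppages; refcounts: pp0:3 pp1:1 pp2:3 pp3:2
Op 6: write(P2, v2, 150). refcount(pp2)=3>1 -> COPY to pp4. 5 ppages; refcounts: pp0:3 pp1:1 pp2:2 pp3:2 pp4:1
Op 7: write(P2, v0, 140). refcount(pp0)=3>1 -> COPY to pp5. 6 ppages; refcounts: pp0:2 pp1:1 pp2:2 pp3:2 pp4:1 pp5:1

yes no yes yes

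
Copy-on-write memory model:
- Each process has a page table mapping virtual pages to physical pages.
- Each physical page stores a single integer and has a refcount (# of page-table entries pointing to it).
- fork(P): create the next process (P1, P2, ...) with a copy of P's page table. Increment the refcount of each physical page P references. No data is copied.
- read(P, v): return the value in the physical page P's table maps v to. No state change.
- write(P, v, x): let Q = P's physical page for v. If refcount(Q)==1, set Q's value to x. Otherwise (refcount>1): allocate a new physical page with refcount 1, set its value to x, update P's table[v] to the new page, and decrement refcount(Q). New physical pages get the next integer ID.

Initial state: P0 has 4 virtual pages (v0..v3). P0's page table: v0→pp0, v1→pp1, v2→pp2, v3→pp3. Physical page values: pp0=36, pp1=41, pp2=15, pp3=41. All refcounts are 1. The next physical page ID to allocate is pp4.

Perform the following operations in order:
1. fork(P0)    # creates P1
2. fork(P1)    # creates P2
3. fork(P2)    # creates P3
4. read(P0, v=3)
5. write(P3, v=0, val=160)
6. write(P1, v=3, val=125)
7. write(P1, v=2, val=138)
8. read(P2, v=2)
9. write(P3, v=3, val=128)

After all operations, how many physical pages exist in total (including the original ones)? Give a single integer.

Answer: 8

Derivation:
Op 1: fork(P0) -> P1. 4 ppages; refcounts: pp0:2 pp1:2 pp2:2 pp3:2
Op 2: fork(P1) -> P2. 4 ppages; refcounts: pp0:3 pp1:3 pp2:3 pp3:3
Op 3: fork(P2) -> P3. 4 ppages; refcounts: pp0:4 pp1:4 pp2:4 pp3:4
Op 4: read(P0, v3) -> 41. No state change.
Op 5: write(P3, v0, 160). refcount(pp0)=4>1 -> COPY to pp4. 5 ppages; refcounts: pp0:3 pp1:4 pp2:4 pp3:4 pp4:1
Op 6: write(P1, v3, 125). refcount(pp3)=4>1 -> COPY to pp5. 6 ppages; refcounts: pp0:3 pp1:4 pp2:4 pp3:3 pp4:1 pp5:1
Op 7: write(P1, v2, 138). refcount(pp2)=4>1 -> COPY to pp6. 7 ppages; refcounts: pp0:3 pp1:4 pp2:3 pp3:3 pp4:1 pp5:1 pp6:1
Op 8: read(P2, v2) -> 15. No state change.
Op 9: write(P3, v3, 128). refcount(pp3)=3>1 -> COPY to pp7. 8 ppages; refcounts: pp0:3 pp1:4 pp2:3 pp3:2 pp4:1 pp5:1 pp6:1 pp7:1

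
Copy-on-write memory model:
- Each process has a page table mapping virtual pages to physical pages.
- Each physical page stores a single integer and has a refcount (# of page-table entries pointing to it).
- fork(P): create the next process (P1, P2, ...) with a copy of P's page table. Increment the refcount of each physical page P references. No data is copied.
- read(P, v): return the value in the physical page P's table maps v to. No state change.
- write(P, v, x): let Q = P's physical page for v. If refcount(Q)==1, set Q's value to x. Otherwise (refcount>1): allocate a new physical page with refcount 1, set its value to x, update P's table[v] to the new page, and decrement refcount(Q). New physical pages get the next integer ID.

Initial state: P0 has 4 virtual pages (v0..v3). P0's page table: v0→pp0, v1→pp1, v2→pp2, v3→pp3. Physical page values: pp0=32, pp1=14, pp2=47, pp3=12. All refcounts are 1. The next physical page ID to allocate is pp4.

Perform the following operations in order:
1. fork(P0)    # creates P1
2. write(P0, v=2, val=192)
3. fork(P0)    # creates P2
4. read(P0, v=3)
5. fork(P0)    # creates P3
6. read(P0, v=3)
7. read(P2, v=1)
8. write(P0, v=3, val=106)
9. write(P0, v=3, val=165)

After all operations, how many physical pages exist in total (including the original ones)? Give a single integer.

Answer: 6

Derivation:
Op 1: fork(P0) -> P1. 4 ppages; refcounts: pp0:2 pp1:2 pp2:2 pp3:2
Op 2: write(P0, v2, 192). refcount(pp2)=2>1 -> COPY to pp4. 5 ppages; refcounts: pp0:2 pp1:2 pp2:1 pp3:2 pp4:1
Op 3: fork(P0) -> P2. 5 ppages; refcounts: pp0:3 pp1:3 pp2:1 pp3:3 pp4:2
Op 4: read(P0, v3) -> 12. No state change.
Op 5: fork(P0) -> P3. 5 ppages; refcounts: pp0:4 pp1:4 pp2:1 pp3:4 pp4:3
Op 6: read(P0, v3) -> 12. No state change.
Op 7: read(P2, v1) -> 14. No state change.
Op 8: write(P0, v3, 106). refcount(pp3)=4>1 -> COPY to pp5. 6 ppages; refcounts: pp0:4 pp1:4 pp2:1 pp3:3 pp4:3 pp5:1
Op 9: write(P0, v3, 165). refcount(pp5)=1 -> write in place. 6 ppages; refcounts: pp0:4 pp1:4 pp2:1 pp3:3 pp4:3 pp5:1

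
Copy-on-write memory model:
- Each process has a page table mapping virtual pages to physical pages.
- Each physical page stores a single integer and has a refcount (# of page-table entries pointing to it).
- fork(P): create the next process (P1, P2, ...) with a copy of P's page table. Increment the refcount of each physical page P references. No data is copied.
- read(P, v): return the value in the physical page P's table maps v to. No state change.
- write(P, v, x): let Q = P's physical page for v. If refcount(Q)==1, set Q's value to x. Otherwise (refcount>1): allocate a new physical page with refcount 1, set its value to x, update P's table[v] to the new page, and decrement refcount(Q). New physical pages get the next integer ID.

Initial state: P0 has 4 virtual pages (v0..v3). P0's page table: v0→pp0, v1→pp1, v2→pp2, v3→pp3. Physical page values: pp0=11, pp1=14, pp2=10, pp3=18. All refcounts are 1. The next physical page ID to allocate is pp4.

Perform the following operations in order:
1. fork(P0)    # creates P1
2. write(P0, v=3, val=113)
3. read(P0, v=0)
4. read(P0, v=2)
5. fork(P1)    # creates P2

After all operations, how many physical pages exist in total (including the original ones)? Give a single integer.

Answer: 5

Derivation:
Op 1: fork(P0) -> P1. 4 ppages; refcounts: pp0:2 pp1:2 pp2:2 pp3:2
Op 2: write(P0, v3, 113). refcount(pp3)=2>1 -> COPY to pp4. 5 ppages; refcounts: pp0:2 pp1:2 pp2:2 pp3:1 pp4:1
Op 3: read(P0, v0) -> 11. No state change.
Op 4: read(P0, v2) -> 10. No state change.
Op 5: fork(P1) -> P2. 5 ppages; refcounts: pp0:3 pp1:3 pp2:3 pp3:2 pp4:1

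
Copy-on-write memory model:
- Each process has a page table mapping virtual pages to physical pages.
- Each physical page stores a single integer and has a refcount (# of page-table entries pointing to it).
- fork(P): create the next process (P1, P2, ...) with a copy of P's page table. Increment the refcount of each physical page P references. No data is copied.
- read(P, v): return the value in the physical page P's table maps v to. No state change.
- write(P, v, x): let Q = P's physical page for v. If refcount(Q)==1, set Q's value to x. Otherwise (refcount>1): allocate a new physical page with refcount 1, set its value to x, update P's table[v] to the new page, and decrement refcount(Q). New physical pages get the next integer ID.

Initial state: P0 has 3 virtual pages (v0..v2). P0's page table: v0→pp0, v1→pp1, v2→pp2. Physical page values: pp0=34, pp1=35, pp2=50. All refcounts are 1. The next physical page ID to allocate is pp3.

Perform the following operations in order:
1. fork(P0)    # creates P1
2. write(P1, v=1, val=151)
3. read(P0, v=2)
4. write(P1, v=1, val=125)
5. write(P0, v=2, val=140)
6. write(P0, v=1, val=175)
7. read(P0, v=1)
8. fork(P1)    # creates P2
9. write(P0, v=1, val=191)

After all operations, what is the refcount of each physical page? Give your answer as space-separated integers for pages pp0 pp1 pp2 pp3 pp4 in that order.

Answer: 3 1 2 2 1

Derivation:
Op 1: fork(P0) -> P1. 3 ppages; refcounts: pp0:2 pp1:2 pp2:2
Op 2: write(P1, v1, 151). refcount(pp1)=2>1 -> COPY to pp3. 4 ppages; refcounts: pp0:2 pp1:1 pp2:2 pp3:1
Op 3: read(P0, v2) -> 50. No state change.
Op 4: write(P1, v1, 125). refcount(pp3)=1 -> write in place. 4 ppages; refcounts: pp0:2 pp1:1 pp2:2 pp3:1
Op 5: write(P0, v2, 140). refcount(pp2)=2>1 -> COPY to pp4. 5 ppages; refcounts: pp0:2 pp1:1 pp2:1 pp3:1 pp4:1
Op 6: write(P0, v1, 175). refcount(pp1)=1 -> write in place. 5 ppages; refcounts: pp0:2 pp1:1 pp2:1 pp3:1 pp4:1
Op 7: read(P0, v1) -> 175. No state change.
Op 8: fork(P1) -> P2. 5 ppages; refcounts: pp0:3 pp1:1 pp2:2 pp3:2 pp4:1
Op 9: write(P0, v1, 191). refcount(pp1)=1 -> write in place. 5 ppages; refcounts: pp0:3 pp1:1 pp2:2 pp3:2 pp4:1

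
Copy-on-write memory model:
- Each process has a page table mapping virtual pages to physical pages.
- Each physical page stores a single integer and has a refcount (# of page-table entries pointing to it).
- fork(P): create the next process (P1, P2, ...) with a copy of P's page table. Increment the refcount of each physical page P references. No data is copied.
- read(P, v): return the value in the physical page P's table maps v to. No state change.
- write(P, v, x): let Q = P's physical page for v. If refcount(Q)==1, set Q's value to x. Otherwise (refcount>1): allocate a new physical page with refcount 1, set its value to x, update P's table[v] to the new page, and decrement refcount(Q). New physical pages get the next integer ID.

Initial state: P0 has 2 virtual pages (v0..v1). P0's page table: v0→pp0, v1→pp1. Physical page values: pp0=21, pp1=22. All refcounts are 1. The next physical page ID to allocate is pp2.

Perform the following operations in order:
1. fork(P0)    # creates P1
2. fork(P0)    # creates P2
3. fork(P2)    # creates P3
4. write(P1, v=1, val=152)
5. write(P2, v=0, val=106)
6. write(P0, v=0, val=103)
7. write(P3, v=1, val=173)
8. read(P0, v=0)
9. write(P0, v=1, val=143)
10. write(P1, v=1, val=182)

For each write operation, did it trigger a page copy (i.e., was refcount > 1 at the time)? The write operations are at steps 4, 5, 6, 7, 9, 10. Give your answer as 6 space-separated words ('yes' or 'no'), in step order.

Op 1: fork(P0) -> P1. 2 ppages; refcounts: pp0:2 pp1:2
Op 2: fork(P0) -> P2. 2 ppages; refcounts: pp0:3 pp1:3
Op 3: fork(P2) -> P3. 2 ppages; refcounts: pp0:4 pp1:4
Op 4: write(P1, v1, 152). refcount(pp1)=4>1 -> COPY to pp2. 3 ppages; refcounts: pp0:4 pp1:3 pp2:1
Op 5: write(P2, v0, 106). refcount(pp0)=4>1 -> COPY to pp3. 4 ppages; refcounts: pp0:3 pp1:3 pp2:1 pp3:1
Op 6: write(P0, v0, 103). refcount(pp0)=3>1 -> COPY to pp4. 5 ppages; refcounts: pp0:2 pp1:3 pp2:1 pp3:1 pp4:1
Op 7: write(P3, v1, 173). refcount(pp1)=3>1 -> COPY to pp5. 6 ppages; refcounts: pp0:2 pp1:2 pp2:1 pp3:1 pp4:1 pp5:1
Op 8: read(P0, v0) -> 103. No state change.
Op 9: write(P0, v1, 143). refcount(pp1)=2>1 -> COPY to pp6. 7 ppages; refcounts: pp0:2 pp1:1 pp2:1 pp3:1 pp4:1 pp5:1 pp6:1
Op 10: write(P1, v1, 182). refcount(pp2)=1 -> write in place. 7 ppages; refcounts: pp0:2 pp1:1 pp2:1 pp3:1 pp4:1 pp5:1 pp6:1

yes yes yes yes yes no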